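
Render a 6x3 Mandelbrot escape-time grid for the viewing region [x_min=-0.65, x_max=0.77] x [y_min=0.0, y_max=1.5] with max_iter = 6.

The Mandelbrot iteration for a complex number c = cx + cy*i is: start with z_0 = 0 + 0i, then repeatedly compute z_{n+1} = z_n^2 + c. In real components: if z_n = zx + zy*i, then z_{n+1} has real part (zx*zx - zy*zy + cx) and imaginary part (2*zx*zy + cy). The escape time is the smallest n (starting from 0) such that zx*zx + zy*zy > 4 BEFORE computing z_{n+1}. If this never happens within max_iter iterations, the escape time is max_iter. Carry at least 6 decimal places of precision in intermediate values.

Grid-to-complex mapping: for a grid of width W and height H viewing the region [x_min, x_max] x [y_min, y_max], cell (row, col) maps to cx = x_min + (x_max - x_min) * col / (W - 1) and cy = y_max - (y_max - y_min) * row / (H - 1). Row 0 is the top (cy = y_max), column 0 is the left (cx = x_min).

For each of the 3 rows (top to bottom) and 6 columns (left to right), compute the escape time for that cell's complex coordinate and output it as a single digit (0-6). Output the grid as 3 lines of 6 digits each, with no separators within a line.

(row=0, col=0): c = -0.6500 + 1.5000i → escape time 2
(row=0, col=1): c = -0.3660 + 1.5000i → escape time 2
(row=0, col=2): c = -0.0820 + 1.5000i → escape time 2
(row=0, col=3): c = 0.2020 + 1.5000i → escape time 2
(row=0, col=4): c = 0.4860 + 1.5000i → escape time 2
(row=0, col=5): c = 0.7700 + 1.5000i → escape time 2
(row=1, col=0): c = -0.6500 + 0.7500i → escape time 5
(row=1, col=1): c = -0.3660 + 0.7500i → escape time 6
(row=1, col=2): c = -0.0820 + 0.7500i → escape time 6
(row=1, col=3): c = 0.2020 + 0.7500i → escape time 6
(row=1, col=4): c = 0.4860 + 0.7500i → escape time 3
(row=1, col=5): c = 0.7700 + 0.7500i → escape time 2
(row=2, col=0): c = -0.6500 + 0.0000i → escape time 6
(row=2, col=1): c = -0.3660 + 0.0000i → escape time 6
(row=2, col=2): c = -0.0820 + 0.0000i → escape time 6
(row=2, col=3): c = 0.2020 + 0.0000i → escape time 6
(row=2, col=4): c = 0.4860 + 0.0000i → escape time 5
(row=2, col=5): c = 0.7700 + 0.0000i → escape time 3

Answer: 222222
566632
666653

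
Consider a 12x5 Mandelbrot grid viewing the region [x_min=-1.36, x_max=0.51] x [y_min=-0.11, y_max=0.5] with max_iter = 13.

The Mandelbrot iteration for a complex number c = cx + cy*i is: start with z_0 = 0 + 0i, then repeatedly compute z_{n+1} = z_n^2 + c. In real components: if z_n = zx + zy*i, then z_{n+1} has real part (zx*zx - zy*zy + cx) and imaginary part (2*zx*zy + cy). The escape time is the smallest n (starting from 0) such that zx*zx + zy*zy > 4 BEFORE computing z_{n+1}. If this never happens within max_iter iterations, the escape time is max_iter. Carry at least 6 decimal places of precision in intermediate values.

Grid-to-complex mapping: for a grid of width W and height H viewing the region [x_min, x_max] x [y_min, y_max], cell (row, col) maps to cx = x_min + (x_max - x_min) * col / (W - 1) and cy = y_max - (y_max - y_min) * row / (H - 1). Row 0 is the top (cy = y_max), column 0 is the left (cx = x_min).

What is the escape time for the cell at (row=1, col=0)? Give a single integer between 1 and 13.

z_0 = 0 + 0i, c = -1.3600 + 0.3475i
Iter 1: z = -1.3600 + 0.3475i, |z|^2 = 1.9704
Iter 2: z = 0.3688 + -0.5977i, |z|^2 = 0.4933
Iter 3: z = -1.5812 + -0.0934i, |z|^2 = 2.5089
Iter 4: z = 1.1315 + 0.6429i, |z|^2 = 1.6936
Iter 5: z = -0.4931 + 1.8024i, |z|^2 = 3.4917
Iter 6: z = -4.3654 + -1.4301i, |z|^2 = 21.1019
Escaped at iteration 6

Answer: 6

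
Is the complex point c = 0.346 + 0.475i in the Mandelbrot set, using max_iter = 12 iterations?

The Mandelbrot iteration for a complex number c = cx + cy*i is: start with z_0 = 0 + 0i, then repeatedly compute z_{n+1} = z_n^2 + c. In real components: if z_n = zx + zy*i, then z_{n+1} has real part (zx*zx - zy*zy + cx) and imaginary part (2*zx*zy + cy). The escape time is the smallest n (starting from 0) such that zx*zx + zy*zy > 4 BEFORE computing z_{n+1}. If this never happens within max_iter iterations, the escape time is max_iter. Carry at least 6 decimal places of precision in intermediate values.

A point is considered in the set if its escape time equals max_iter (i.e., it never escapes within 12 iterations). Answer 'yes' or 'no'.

Answer: no

Derivation:
z_0 = 0 + 0i, c = 0.3460 + 0.4750i
Iter 1: z = 0.3460 + 0.4750i, |z|^2 = 0.3453
Iter 2: z = 0.2401 + 0.8037i, |z|^2 = 0.7036
Iter 3: z = -0.2423 + 0.8609i, |z|^2 = 0.7999
Iter 4: z = -0.3365 + 0.0578i, |z|^2 = 0.1166
Iter 5: z = 0.4559 + 0.4361i, |z|^2 = 0.3980
Iter 6: z = 0.3636 + 0.8726i, |z|^2 = 0.8937
Iter 7: z = -0.2832 + 1.1096i, |z|^2 = 1.3115
Iter 8: z = -0.8051 + -0.1535i, |z|^2 = 0.6718
Iter 9: z = 0.9706 + 0.7222i, |z|^2 = 1.4637
Iter 10: z = 0.7665 + 1.8770i, |z|^2 = 4.1106
Escaped at iteration 10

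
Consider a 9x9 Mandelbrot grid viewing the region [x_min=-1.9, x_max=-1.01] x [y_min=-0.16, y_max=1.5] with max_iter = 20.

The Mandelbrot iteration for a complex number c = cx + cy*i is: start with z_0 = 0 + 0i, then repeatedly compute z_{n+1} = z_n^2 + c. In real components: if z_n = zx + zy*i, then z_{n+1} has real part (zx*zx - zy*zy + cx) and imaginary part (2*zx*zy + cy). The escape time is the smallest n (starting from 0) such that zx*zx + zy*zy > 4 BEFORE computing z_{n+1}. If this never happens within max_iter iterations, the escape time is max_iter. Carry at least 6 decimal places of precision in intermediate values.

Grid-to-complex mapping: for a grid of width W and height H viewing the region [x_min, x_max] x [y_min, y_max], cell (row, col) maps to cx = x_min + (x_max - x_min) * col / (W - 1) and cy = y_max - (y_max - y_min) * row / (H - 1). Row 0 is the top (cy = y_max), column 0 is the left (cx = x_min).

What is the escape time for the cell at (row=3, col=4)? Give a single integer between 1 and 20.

z_0 = 0 + 0i, c = -1.4550 + 0.8775i
Iter 1: z = -1.4550 + 0.8775i, |z|^2 = 2.8870
Iter 2: z = -0.1080 + -1.6760i, |z|^2 = 2.8207
Iter 3: z = -4.2524 + 1.2395i, |z|^2 = 19.6192
Escaped at iteration 3

Answer: 3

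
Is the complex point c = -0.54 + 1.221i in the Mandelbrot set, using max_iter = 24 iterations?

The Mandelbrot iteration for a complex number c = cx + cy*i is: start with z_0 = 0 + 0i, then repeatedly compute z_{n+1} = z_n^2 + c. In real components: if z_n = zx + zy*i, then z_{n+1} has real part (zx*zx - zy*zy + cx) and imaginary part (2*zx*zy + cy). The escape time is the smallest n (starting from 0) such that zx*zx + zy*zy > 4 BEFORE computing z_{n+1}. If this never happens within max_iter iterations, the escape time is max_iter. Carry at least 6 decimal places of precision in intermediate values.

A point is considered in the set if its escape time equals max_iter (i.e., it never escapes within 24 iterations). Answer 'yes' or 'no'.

z_0 = 0 + 0i, c = -0.5400 + 1.2210i
Iter 1: z = -0.5400 + 1.2210i, |z|^2 = 1.7824
Iter 2: z = -1.7392 + -0.0977i, |z|^2 = 3.0345
Iter 3: z = 2.4754 + 1.5608i, |z|^2 = 8.5637
Escaped at iteration 3

Answer: no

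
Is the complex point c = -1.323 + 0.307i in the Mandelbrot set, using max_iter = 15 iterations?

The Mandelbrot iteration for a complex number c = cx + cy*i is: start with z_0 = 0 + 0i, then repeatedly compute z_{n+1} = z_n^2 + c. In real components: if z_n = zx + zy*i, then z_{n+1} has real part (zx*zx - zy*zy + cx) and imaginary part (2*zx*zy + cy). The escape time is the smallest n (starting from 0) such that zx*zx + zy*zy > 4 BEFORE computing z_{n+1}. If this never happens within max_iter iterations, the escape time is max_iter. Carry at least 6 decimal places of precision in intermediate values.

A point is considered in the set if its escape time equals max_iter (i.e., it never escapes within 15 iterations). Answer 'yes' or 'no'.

z_0 = 0 + 0i, c = -1.3230 + 0.3070i
Iter 1: z = -1.3230 + 0.3070i, |z|^2 = 1.8446
Iter 2: z = 0.3331 + -0.5053i, |z|^2 = 0.3663
Iter 3: z = -1.4674 + -0.0296i, |z|^2 = 2.1542
Iter 4: z = 0.8294 + 0.3939i, |z|^2 = 0.8431
Iter 5: z = -0.7903 + 0.9605i, |z|^2 = 1.5471
Iter 6: z = -1.6210 + -1.2111i, |z|^2 = 4.0944
Escaped at iteration 6

Answer: no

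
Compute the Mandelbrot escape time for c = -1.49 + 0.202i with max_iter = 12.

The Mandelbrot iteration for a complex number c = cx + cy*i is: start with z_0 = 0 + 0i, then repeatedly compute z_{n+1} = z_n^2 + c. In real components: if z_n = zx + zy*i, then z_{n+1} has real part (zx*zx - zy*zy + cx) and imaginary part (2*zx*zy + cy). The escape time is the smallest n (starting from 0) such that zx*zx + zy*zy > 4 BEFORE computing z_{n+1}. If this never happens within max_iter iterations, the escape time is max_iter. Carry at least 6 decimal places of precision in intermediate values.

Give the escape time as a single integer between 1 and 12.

Answer: 5

Derivation:
z_0 = 0 + 0i, c = -1.4900 + 0.2020i
Iter 1: z = -1.4900 + 0.2020i, |z|^2 = 2.2609
Iter 2: z = 0.6893 + -0.4000i, |z|^2 = 0.6351
Iter 3: z = -1.1748 + -0.3494i, |z|^2 = 1.5023
Iter 4: z = -0.2318 + 1.0229i, |z|^2 = 1.1001
Iter 5: z = -2.4827 + -0.2723i, |z|^2 = 6.2377
Escaped at iteration 5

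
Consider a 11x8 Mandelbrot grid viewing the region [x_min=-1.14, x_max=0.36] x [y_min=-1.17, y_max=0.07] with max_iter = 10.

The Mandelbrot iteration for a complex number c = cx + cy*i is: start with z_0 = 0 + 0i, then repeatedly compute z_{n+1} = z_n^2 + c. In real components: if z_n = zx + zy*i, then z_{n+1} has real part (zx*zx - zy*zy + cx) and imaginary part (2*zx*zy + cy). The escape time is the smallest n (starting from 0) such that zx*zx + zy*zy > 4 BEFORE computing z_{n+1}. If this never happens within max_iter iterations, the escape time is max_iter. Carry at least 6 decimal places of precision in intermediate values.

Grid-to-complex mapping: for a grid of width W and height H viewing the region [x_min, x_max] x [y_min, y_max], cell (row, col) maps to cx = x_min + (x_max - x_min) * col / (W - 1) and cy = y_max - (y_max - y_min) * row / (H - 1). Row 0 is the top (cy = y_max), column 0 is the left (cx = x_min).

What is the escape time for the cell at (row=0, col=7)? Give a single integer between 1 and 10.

Answer: 10

Derivation:
z_0 = 0 + 0i, c = -0.0900 + 0.0700i
Iter 1: z = -0.0900 + 0.0700i, |z|^2 = 0.0130
Iter 2: z = -0.0868 + 0.0574i, |z|^2 = 0.0108
Iter 3: z = -0.0858 + 0.0600i, |z|^2 = 0.0110
Iter 4: z = -0.0862 + 0.0597i, |z|^2 = 0.0110
Iter 5: z = -0.0861 + 0.0597i, |z|^2 = 0.0110
Iter 6: z = -0.0861 + 0.0597i, |z|^2 = 0.0110
Iter 7: z = -0.0861 + 0.0597i, |z|^2 = 0.0110
Iter 8: z = -0.0861 + 0.0597i, |z|^2 = 0.0110
Iter 9: z = -0.0861 + 0.0597i, |z|^2 = 0.0110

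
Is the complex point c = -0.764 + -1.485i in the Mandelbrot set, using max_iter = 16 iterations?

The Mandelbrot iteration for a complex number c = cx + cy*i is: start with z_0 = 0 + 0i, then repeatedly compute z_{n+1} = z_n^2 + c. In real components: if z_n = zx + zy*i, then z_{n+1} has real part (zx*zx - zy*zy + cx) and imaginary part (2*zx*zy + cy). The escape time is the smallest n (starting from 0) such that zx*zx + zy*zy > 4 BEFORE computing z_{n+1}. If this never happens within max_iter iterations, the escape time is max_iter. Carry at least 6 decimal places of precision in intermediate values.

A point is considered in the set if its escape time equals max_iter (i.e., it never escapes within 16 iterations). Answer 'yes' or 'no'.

z_0 = 0 + 0i, c = -0.7640 + -1.4850i
Iter 1: z = -0.7640 + -1.4850i, |z|^2 = 2.7889
Iter 2: z = -2.3855 + 0.7841i, |z|^2 = 6.3055
Escaped at iteration 2

Answer: no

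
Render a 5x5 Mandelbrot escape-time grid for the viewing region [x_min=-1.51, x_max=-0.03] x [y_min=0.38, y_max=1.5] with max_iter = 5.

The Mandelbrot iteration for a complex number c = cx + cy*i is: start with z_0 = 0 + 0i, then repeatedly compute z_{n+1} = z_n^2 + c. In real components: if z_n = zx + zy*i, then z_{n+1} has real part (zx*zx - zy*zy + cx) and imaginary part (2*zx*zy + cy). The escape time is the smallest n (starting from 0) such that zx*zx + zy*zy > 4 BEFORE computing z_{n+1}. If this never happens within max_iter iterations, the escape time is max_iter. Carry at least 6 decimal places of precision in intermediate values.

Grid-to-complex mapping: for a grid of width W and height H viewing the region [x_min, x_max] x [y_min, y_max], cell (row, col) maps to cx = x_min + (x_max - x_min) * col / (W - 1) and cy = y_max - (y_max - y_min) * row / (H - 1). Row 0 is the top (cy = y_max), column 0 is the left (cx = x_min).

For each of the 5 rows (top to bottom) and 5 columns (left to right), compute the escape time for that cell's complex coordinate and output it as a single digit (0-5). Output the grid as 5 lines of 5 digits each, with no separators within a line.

Answer: 12222
22333
33355
33555
45555

Derivation:
(row=0, col=0): c = -1.5100 + 1.5000i → escape time 1
(row=0, col=1): c = -1.1400 + 1.5000i → escape time 2
(row=0, col=2): c = -0.7700 + 1.5000i → escape time 2
(row=0, col=3): c = -0.4000 + 1.5000i → escape time 2
(row=0, col=4): c = -0.0300 + 1.5000i → escape time 2
(row=1, col=0): c = -1.5100 + 1.2200i → escape time 2
(row=1, col=1): c = -1.1400 + 1.2200i → escape time 2
(row=1, col=2): c = -0.7700 + 1.2200i → escape time 3
(row=1, col=3): c = -0.4000 + 1.2200i → escape time 3
(row=1, col=4): c = -0.0300 + 1.2200i → escape time 3
(row=2, col=0): c = -1.5100 + 0.9400i → escape time 3
(row=2, col=1): c = -1.1400 + 0.9400i → escape time 3
(row=2, col=2): c = -0.7700 + 0.9400i → escape time 3
(row=2, col=3): c = -0.4000 + 0.9400i → escape time 5
(row=2, col=4): c = -0.0300 + 0.9400i → escape time 5
(row=3, col=0): c = -1.5100 + 0.6600i → escape time 3
(row=3, col=1): c = -1.1400 + 0.6600i → escape time 3
(row=3, col=2): c = -0.7700 + 0.6600i → escape time 5
(row=3, col=3): c = -0.4000 + 0.6600i → escape time 5
(row=3, col=4): c = -0.0300 + 0.6600i → escape time 5
(row=4, col=0): c = -1.5100 + 0.3800i → escape time 4
(row=4, col=1): c = -1.1400 + 0.3800i → escape time 5
(row=4, col=2): c = -0.7700 + 0.3800i → escape time 5
(row=4, col=3): c = -0.4000 + 0.3800i → escape time 5
(row=4, col=4): c = -0.0300 + 0.3800i → escape time 5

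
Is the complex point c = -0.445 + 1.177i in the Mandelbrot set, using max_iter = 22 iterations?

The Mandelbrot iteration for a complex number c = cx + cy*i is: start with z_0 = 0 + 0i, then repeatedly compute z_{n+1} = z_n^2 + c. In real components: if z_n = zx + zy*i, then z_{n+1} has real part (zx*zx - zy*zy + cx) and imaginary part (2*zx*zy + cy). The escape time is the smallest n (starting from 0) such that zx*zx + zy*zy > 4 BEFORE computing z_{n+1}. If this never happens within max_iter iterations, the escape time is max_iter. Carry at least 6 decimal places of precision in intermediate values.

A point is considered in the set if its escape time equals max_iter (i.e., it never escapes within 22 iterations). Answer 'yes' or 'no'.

z_0 = 0 + 0i, c = -0.4450 + 1.1770i
Iter 1: z = -0.4450 + 1.1770i, |z|^2 = 1.5834
Iter 2: z = -1.6323 + 0.1295i, |z|^2 = 2.6812
Iter 3: z = 2.2027 + 0.7543i, |z|^2 = 5.4207
Escaped at iteration 3

Answer: no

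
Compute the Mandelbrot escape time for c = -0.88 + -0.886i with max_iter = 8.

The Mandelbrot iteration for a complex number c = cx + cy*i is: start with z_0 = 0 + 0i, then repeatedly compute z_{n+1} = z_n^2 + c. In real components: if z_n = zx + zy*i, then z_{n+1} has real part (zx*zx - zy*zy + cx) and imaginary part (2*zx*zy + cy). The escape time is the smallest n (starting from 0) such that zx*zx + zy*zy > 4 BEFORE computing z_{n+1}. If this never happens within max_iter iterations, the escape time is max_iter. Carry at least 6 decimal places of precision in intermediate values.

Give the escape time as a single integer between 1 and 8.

Answer: 3

Derivation:
z_0 = 0 + 0i, c = -0.8800 + -0.8860i
Iter 1: z = -0.8800 + -0.8860i, |z|^2 = 1.5594
Iter 2: z = -0.8906 + 0.6734i, |z|^2 = 1.2466
Iter 3: z = -0.5403 + -2.0854i, |z|^2 = 4.6407
Escaped at iteration 3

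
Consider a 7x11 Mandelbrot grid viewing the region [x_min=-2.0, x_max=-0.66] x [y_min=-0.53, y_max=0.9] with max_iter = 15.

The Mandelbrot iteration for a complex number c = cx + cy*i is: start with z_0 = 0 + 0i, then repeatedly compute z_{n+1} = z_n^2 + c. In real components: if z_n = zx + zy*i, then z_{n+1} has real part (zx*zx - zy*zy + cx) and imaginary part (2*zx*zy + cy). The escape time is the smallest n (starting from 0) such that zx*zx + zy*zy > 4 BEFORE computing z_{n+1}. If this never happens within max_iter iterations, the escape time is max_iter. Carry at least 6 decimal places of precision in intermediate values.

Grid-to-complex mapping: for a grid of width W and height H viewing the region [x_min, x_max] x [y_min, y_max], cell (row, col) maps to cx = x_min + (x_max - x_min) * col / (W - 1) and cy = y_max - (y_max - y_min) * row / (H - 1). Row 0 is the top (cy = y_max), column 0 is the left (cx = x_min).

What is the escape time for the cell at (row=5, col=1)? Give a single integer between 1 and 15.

z_0 = 0 + 0i, c = -1.7767 + 0.1850i
Iter 1: z = -1.7767 + 0.1850i, |z|^2 = 3.1908
Iter 2: z = 1.3457 + -0.4724i, |z|^2 = 2.0339
Iter 3: z = -0.1890 + -1.0863i, |z|^2 = 1.2157
Iter 4: z = -2.9210 + 0.5956i, |z|^2 = 8.8867
Escaped at iteration 4

Answer: 4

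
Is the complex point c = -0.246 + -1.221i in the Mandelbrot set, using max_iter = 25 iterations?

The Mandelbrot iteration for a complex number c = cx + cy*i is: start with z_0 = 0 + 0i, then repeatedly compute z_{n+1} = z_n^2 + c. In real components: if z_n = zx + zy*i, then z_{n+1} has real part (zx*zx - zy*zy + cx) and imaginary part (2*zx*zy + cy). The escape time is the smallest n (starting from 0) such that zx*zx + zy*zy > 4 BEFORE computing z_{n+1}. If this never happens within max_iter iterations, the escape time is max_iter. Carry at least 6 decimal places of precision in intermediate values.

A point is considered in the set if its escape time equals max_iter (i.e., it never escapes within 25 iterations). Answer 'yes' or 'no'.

Answer: no

Derivation:
z_0 = 0 + 0i, c = -0.2460 + -1.2210i
Iter 1: z = -0.2460 + -1.2210i, |z|^2 = 1.5514
Iter 2: z = -1.6763 + -0.6203i, |z|^2 = 3.1948
Iter 3: z = 2.1793 + 0.8585i, |z|^2 = 5.4866
Escaped at iteration 3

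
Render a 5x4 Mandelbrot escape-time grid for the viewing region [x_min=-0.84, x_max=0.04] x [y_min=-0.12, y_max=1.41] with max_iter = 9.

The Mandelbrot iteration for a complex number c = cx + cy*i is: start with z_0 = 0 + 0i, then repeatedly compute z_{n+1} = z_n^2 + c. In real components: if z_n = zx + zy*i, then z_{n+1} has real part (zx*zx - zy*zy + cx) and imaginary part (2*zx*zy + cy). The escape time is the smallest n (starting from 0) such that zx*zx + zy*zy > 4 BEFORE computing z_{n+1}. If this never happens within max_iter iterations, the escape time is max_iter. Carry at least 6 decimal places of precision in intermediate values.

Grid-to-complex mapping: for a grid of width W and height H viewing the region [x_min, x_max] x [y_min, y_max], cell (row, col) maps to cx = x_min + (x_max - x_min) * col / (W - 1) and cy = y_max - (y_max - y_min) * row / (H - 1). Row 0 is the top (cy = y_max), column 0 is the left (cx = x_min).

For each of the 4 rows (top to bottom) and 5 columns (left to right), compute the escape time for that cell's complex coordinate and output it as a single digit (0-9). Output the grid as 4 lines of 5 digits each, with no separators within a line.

(row=0, col=0): c = -0.8400 + 1.4100i → escape time 2
(row=0, col=1): c = -0.6200 + 1.4100i → escape time 2
(row=0, col=2): c = -0.4000 + 1.4100i → escape time 2
(row=0, col=3): c = -0.1800 + 1.4100i → escape time 2
(row=0, col=4): c = 0.0400 + 1.4100i → escape time 2
(row=1, col=0): c = -0.8400 + 0.9000i → escape time 3
(row=1, col=1): c = -0.6200 + 0.9000i → escape time 4
(row=1, col=2): c = -0.4000 + 0.9000i → escape time 5
(row=1, col=3): c = -0.1800 + 0.9000i → escape time 9
(row=1, col=4): c = 0.0400 + 0.9000i → escape time 6
(row=2, col=0): c = -0.8400 + 0.3900i → escape time 7
(row=2, col=1): c = -0.6200 + 0.3900i → escape time 9
(row=2, col=2): c = -0.4000 + 0.3900i → escape time 9
(row=2, col=3): c = -0.1800 + 0.3900i → escape time 9
(row=2, col=4): c = 0.0400 + 0.3900i → escape time 9
(row=3, col=0): c = -0.8400 + -0.1200i → escape time 9
(row=3, col=1): c = -0.6200 + -0.1200i → escape time 9
(row=3, col=2): c = -0.4000 + -0.1200i → escape time 9
(row=3, col=3): c = -0.1800 + -0.1200i → escape time 9
(row=3, col=4): c = 0.0400 + -0.1200i → escape time 9

Answer: 22222
34596
79999
99999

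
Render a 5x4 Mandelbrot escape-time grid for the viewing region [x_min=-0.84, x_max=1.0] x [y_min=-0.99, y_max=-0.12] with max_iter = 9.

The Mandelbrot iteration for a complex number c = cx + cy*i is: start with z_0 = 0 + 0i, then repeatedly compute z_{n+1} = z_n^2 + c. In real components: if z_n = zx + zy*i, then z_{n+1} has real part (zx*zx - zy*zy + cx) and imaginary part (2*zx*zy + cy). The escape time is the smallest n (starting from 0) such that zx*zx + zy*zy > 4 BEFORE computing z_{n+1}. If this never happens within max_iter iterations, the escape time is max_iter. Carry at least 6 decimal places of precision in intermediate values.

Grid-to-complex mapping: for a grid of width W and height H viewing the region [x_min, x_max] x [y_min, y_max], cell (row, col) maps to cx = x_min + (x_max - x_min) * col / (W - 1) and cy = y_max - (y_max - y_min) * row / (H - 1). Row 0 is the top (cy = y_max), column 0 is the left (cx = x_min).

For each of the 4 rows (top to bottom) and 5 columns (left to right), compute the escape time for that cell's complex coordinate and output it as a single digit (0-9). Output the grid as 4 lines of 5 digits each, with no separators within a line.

(row=0, col=0): c = -0.8400 + -0.1200i → escape time 9
(row=0, col=1): c = -0.3800 + -0.1200i → escape time 9
(row=0, col=2): c = 0.0800 + -0.1200i → escape time 9
(row=0, col=3): c = 0.5400 + -0.1200i → escape time 4
(row=0, col=4): c = 1.0000 + -0.1200i → escape time 2
(row=1, col=0): c = -0.8400 + -0.4100i → escape time 7
(row=1, col=1): c = -0.3800 + -0.4100i → escape time 9
(row=1, col=2): c = 0.0800 + -0.4100i → escape time 9
(row=1, col=3): c = 0.5400 + -0.4100i → escape time 4
(row=1, col=4): c = 1.0000 + -0.4100i → escape time 2
(row=2, col=0): c = -0.8400 + -0.7000i → escape time 4
(row=2, col=1): c = -0.3800 + -0.7000i → escape time 9
(row=2, col=2): c = 0.0800 + -0.7000i → escape time 9
(row=2, col=3): c = 0.5400 + -0.7000i → escape time 3
(row=2, col=4): c = 1.0000 + -0.7000i → escape time 2
(row=3, col=0): c = -0.8400 + -0.9900i → escape time 3
(row=3, col=1): c = -0.3800 + -0.9900i → escape time 5
(row=3, col=2): c = 0.0800 + -0.9900i → escape time 4
(row=3, col=3): c = 0.5400 + -0.9900i → escape time 2
(row=3, col=4): c = 1.0000 + -0.9900i → escape time 2

Answer: 99942
79942
49932
35422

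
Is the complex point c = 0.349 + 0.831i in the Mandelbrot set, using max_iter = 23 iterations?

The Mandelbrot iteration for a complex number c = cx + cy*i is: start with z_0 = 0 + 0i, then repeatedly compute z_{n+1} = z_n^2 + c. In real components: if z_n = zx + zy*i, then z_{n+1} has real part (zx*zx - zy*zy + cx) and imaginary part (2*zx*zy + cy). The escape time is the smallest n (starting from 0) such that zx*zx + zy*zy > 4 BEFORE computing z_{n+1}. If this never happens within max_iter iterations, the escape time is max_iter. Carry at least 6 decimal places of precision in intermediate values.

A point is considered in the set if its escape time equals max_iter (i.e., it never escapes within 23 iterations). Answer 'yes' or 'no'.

z_0 = 0 + 0i, c = 0.3490 + 0.8310i
Iter 1: z = 0.3490 + 0.8310i, |z|^2 = 0.8124
Iter 2: z = -0.2198 + 1.4110i, |z|^2 = 2.0393
Iter 3: z = -1.5937 + 0.2108i, |z|^2 = 2.5844
Iter 4: z = 2.8445 + 0.1590i, |z|^2 = 8.1167
Escaped at iteration 4

Answer: no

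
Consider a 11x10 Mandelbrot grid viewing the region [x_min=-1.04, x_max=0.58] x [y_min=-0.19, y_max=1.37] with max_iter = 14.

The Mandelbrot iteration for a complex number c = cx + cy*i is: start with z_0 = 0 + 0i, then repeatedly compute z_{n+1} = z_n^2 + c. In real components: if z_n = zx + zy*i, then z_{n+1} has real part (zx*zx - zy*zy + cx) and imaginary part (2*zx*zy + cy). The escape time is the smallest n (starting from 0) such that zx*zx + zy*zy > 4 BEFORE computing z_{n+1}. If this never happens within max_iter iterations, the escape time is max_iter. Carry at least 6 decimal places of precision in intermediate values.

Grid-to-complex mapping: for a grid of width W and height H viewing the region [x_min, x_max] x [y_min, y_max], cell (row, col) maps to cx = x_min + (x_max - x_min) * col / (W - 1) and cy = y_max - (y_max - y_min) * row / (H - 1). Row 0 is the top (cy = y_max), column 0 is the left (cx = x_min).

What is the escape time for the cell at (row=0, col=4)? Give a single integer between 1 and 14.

z_0 = 0 + 0i, c = -0.3920 + 1.3700i
Iter 1: z = -0.3920 + 1.3700i, |z|^2 = 2.0306
Iter 2: z = -2.1152 + 0.2959i, |z|^2 = 4.5618
Escaped at iteration 2

Answer: 2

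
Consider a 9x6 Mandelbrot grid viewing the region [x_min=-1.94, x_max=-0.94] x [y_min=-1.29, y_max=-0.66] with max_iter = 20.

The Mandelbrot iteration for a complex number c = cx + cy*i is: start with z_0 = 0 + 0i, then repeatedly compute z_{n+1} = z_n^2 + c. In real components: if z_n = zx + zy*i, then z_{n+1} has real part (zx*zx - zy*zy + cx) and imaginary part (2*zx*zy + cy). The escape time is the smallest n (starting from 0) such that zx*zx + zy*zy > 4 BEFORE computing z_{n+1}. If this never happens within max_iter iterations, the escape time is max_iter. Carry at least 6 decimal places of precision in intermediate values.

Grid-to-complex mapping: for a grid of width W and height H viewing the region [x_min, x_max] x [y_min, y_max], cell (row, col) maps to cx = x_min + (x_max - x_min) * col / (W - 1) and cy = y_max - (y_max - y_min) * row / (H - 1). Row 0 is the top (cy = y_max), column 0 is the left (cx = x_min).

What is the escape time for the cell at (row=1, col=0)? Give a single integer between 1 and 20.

Answer: 1

Derivation:
z_0 = 0 + 0i, c = -1.9400 + -0.7860i
Iter 1: z = -1.9400 + -0.7860i, |z|^2 = 4.3814
Escaped at iteration 1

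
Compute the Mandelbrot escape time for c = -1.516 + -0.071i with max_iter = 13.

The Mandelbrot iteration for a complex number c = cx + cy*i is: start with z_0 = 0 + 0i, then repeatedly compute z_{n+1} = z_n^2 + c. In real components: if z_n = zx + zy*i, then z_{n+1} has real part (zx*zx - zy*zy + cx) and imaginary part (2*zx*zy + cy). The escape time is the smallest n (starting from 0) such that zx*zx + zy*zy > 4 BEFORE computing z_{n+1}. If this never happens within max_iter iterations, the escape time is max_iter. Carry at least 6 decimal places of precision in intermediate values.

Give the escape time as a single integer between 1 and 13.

z_0 = 0 + 0i, c = -1.5160 + -0.0710i
Iter 1: z = -1.5160 + -0.0710i, |z|^2 = 2.3033
Iter 2: z = 0.7772 + 0.1443i, |z|^2 = 0.6249
Iter 3: z = -0.9328 + 0.1533i, |z|^2 = 0.8935
Iter 4: z = -0.6695 + -0.3569i, |z|^2 = 0.5756
Iter 5: z = -1.1952 + 0.4069i, |z|^2 = 1.5941
Iter 6: z = -0.2530 + -1.0436i, |z|^2 = 1.1531
Iter 7: z = -2.5411 + 0.4571i, |z|^2 = 6.6660
Escaped at iteration 7

Answer: 7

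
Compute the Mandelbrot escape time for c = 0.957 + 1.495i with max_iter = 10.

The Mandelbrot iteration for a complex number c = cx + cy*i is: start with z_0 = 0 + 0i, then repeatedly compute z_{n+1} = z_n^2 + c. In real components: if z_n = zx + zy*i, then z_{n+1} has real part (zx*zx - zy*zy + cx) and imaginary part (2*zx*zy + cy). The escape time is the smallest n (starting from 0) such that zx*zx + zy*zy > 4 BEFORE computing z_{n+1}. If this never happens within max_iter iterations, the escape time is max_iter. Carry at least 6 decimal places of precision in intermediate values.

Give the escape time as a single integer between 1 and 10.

Answer: 2

Derivation:
z_0 = 0 + 0i, c = 0.9570 + 1.4950i
Iter 1: z = 0.9570 + 1.4950i, |z|^2 = 3.1509
Iter 2: z = -0.3622 + 4.3564i, |z|^2 = 19.1097
Escaped at iteration 2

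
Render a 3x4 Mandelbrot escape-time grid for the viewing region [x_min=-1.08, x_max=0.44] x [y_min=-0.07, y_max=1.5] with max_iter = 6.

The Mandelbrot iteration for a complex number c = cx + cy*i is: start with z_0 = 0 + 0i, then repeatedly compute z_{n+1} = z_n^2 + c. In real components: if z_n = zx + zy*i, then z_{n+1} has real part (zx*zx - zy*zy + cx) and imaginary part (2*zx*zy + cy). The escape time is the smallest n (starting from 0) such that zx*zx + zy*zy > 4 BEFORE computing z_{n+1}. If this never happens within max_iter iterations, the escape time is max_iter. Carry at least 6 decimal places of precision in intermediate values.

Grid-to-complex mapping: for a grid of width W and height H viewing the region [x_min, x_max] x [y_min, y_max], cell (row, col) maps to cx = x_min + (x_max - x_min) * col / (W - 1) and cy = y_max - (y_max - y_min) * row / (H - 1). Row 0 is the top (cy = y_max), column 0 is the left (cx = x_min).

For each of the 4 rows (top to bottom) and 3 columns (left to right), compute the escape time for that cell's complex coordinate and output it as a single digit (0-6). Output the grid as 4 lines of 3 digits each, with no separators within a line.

Answer: 222
353
566
666

Derivation:
(row=0, col=0): c = -1.0800 + 1.5000i → escape time 2
(row=0, col=1): c = -0.3200 + 1.5000i → escape time 2
(row=0, col=2): c = 0.4400 + 1.5000i → escape time 2
(row=1, col=0): c = -1.0800 + 0.9767i → escape time 3
(row=1, col=1): c = -0.3200 + 0.9767i → escape time 5
(row=1, col=2): c = 0.4400 + 0.9767i → escape time 3
(row=2, col=0): c = -1.0800 + 0.4533i → escape time 5
(row=2, col=1): c = -0.3200 + 0.4533i → escape time 6
(row=2, col=2): c = 0.4400 + 0.4533i → escape time 6
(row=3, col=0): c = -1.0800 + -0.0700i → escape time 6
(row=3, col=1): c = -0.3200 + -0.0700i → escape time 6
(row=3, col=2): c = 0.4400 + -0.0700i → escape time 6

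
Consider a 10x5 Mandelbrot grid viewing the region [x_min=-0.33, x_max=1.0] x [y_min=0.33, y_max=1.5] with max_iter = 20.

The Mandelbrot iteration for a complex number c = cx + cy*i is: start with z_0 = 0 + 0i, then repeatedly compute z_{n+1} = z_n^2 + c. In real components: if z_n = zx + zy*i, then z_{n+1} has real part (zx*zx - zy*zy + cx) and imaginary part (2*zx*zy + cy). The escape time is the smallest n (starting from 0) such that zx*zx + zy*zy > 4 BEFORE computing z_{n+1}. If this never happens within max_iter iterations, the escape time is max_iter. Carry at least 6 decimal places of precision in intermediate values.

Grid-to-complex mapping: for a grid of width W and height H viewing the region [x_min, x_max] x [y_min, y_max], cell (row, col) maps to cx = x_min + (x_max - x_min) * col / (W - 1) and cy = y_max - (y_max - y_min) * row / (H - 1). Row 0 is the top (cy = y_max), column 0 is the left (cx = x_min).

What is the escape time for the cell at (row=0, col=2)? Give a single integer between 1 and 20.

Answer: 2

Derivation:
z_0 = 0 + 0i, c = -0.0344 + 1.5000i
Iter 1: z = -0.0344 + 1.5000i, |z|^2 = 2.2512
Iter 2: z = -2.2833 + 1.3967i, |z|^2 = 7.1639
Escaped at iteration 2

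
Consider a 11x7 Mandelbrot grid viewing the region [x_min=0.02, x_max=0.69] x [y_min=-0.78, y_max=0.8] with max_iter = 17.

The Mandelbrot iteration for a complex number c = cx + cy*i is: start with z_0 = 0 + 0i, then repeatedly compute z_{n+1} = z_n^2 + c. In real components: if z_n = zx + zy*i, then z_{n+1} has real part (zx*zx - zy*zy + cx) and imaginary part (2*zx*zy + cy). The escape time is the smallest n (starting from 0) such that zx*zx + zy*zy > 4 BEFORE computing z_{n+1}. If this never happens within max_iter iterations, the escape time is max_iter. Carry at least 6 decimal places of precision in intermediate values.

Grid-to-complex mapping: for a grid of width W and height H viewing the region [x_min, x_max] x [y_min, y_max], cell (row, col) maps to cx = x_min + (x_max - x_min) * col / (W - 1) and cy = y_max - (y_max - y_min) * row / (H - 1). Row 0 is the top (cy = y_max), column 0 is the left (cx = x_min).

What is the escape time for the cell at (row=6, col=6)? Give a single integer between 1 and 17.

Answer: 4

Derivation:
z_0 = 0 + 0i, c = 0.4220 + -0.7800i
Iter 1: z = 0.4220 + -0.7800i, |z|^2 = 0.7865
Iter 2: z = -0.0083 + -1.4383i, |z|^2 = 2.0688
Iter 3: z = -1.6467 + -0.7561i, |z|^2 = 3.2833
Iter 4: z = 2.5620 + 1.7101i, |z|^2 = 9.4879
Escaped at iteration 4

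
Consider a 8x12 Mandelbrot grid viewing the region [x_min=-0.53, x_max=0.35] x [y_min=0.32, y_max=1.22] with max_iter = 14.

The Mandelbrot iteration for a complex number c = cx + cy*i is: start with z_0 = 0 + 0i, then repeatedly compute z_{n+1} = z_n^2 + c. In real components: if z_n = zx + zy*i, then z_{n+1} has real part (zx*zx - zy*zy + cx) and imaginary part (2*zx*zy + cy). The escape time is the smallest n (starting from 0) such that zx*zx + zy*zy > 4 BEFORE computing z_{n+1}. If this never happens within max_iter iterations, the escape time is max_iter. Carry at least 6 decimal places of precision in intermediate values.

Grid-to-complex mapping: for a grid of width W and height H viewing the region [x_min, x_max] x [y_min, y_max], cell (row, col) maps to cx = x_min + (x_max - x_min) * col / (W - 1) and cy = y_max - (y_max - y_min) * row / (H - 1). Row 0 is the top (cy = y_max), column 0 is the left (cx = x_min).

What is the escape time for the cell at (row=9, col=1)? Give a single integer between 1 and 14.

Answer: 14

Derivation:
z_0 = 0 + 0i, c = -0.4043 + 0.4836i
Iter 1: z = -0.4043 + 0.4836i, |z|^2 = 0.3974
Iter 2: z = -0.4747 + 0.0926i, |z|^2 = 0.2340
Iter 3: z = -0.1875 + 0.3957i, |z|^2 = 0.1918
Iter 4: z = -0.5257 + 0.3353i, |z|^2 = 0.3888
Iter 5: z = -0.2403 + 0.1311i, |z|^2 = 0.0749
Iter 6: z = -0.3637 + 0.4206i, |z|^2 = 0.3092
Iter 7: z = -0.4489 + 0.1776i, |z|^2 = 0.2331
Iter 8: z = -0.2343 + 0.3242i, |z|^2 = 0.1600
Iter 9: z = -0.4545 + 0.3317i, |z|^2 = 0.3166
Iter 10: z = -0.3078 + 0.1821i, |z|^2 = 0.1279
Iter 11: z = -0.3427 + 0.3715i, |z|^2 = 0.2555
Iter 12: z = -0.4249 + 0.2290i, |z|^2 = 0.2329
Iter 13: z = -0.2762 + 0.2891i, |z|^2 = 0.1599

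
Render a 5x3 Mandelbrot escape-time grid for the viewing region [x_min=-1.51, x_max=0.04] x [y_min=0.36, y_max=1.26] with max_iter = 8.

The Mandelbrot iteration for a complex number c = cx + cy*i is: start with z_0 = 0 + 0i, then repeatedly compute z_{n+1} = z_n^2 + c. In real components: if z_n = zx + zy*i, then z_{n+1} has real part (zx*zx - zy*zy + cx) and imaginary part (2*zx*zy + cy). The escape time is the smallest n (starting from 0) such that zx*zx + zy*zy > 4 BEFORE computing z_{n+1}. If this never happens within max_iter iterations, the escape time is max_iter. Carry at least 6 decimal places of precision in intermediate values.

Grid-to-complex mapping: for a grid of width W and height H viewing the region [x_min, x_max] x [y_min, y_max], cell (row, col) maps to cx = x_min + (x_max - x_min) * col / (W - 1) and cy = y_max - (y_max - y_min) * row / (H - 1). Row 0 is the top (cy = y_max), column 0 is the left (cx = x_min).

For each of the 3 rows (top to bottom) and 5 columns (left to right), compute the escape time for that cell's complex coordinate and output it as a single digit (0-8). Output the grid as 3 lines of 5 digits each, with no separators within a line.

Answer: 22332
33478
47888

Derivation:
(row=0, col=0): c = -1.5100 + 1.2600i → escape time 2
(row=0, col=1): c = -1.1225 + 1.2600i → escape time 2
(row=0, col=2): c = -0.7350 + 1.2600i → escape time 3
(row=0, col=3): c = -0.3475 + 1.2600i → escape time 3
(row=0, col=4): c = 0.0400 + 1.2600i → escape time 2
(row=1, col=0): c = -1.5100 + 0.8100i → escape time 3
(row=1, col=1): c = -1.1225 + 0.8100i → escape time 3
(row=1, col=2): c = -0.7350 + 0.8100i → escape time 4
(row=1, col=3): c = -0.3475 + 0.8100i → escape time 7
(row=1, col=4): c = 0.0400 + 0.8100i → escape time 8
(row=2, col=0): c = -1.5100 + 0.3600i → escape time 4
(row=2, col=1): c = -1.1225 + 0.3600i → escape time 7
(row=2, col=2): c = -0.7350 + 0.3600i → escape time 8
(row=2, col=3): c = -0.3475 + 0.3600i → escape time 8
(row=2, col=4): c = 0.0400 + 0.3600i → escape time 8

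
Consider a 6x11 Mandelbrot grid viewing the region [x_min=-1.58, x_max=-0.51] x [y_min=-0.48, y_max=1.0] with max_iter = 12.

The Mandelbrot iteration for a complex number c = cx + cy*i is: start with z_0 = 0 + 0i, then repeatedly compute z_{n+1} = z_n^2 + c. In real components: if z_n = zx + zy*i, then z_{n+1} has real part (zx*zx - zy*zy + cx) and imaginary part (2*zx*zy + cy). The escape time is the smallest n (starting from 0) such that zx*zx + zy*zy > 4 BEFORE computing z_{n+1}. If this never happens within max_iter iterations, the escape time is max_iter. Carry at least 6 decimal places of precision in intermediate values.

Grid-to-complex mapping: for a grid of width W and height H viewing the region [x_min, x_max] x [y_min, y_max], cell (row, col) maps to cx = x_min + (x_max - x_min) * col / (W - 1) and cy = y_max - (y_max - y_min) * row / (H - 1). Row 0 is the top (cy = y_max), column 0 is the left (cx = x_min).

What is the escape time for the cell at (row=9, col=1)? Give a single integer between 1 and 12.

Answer: 6

Derivation:
z_0 = 0 + 0i, c = -1.3660 + -0.3320i
Iter 1: z = -1.3660 + -0.3320i, |z|^2 = 1.9762
Iter 2: z = 0.3897 + 0.5750i, |z|^2 = 0.4825
Iter 3: z = -1.5448 + 0.1162i, |z|^2 = 2.3998
Iter 4: z = 1.0068 + -0.6910i, |z|^2 = 1.4911
Iter 5: z = -0.8299 + -1.7234i, |z|^2 = 3.6590
Iter 6: z = -3.6475 + 2.5286i, |z|^2 = 19.6982
Escaped at iteration 6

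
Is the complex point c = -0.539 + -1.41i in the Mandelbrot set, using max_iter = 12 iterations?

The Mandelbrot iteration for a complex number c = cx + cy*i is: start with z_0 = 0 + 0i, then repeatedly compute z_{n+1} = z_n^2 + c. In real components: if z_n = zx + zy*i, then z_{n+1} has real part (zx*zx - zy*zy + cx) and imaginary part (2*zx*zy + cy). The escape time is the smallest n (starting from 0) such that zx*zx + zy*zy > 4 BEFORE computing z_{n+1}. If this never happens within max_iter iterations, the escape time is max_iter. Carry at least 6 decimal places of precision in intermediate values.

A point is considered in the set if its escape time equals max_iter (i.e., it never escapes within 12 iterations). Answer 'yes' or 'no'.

Answer: no

Derivation:
z_0 = 0 + 0i, c = -0.5390 + -1.4100i
Iter 1: z = -0.5390 + -1.4100i, |z|^2 = 2.2786
Iter 2: z = -2.2366 + 0.1100i, |z|^2 = 5.0144
Escaped at iteration 2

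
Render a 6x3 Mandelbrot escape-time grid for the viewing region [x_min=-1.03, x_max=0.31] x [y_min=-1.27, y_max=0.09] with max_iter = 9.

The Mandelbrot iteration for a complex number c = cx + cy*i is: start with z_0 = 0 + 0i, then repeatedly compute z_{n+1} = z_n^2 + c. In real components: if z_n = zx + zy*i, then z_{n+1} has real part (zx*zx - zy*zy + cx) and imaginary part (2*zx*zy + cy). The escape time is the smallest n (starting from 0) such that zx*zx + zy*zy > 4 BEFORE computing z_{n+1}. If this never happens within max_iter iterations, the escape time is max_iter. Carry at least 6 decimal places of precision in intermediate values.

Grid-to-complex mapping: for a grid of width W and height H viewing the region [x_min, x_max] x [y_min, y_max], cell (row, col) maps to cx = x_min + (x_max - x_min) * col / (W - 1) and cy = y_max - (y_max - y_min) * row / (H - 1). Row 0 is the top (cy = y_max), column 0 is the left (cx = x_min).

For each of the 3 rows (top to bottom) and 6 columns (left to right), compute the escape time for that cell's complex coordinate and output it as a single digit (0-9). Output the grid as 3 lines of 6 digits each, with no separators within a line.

(row=0, col=0): c = -1.0300 + 0.0900i → escape time 9
(row=0, col=1): c = -0.7620 + 0.0900i → escape time 9
(row=0, col=2): c = -0.4940 + 0.0900i → escape time 9
(row=0, col=3): c = -0.2260 + 0.0900i → escape time 9
(row=0, col=4): c = 0.0420 + 0.0900i → escape time 9
(row=0, col=5): c = 0.3100 + 0.0900i → escape time 9
(row=1, col=0): c = -1.0300 + -0.5900i → escape time 4
(row=1, col=1): c = -0.7620 + -0.5900i → escape time 6
(row=1, col=2): c = -0.4940 + -0.5900i → escape time 9
(row=1, col=3): c = -0.2260 + -0.5900i → escape time 9
(row=1, col=4): c = 0.0420 + -0.5900i → escape time 9
(row=1, col=5): c = 0.3100 + -0.5900i → escape time 9
(row=2, col=0): c = -1.0300 + -1.2700i → escape time 2
(row=2, col=1): c = -0.7620 + -1.2700i → escape time 3
(row=2, col=2): c = -0.4940 + -1.2700i → escape time 3
(row=2, col=3): c = -0.2260 + -1.2700i → escape time 3
(row=2, col=4): c = 0.0420 + -1.2700i → escape time 2
(row=2, col=5): c = 0.3100 + -1.2700i → escape time 2

Answer: 999999
469999
233322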